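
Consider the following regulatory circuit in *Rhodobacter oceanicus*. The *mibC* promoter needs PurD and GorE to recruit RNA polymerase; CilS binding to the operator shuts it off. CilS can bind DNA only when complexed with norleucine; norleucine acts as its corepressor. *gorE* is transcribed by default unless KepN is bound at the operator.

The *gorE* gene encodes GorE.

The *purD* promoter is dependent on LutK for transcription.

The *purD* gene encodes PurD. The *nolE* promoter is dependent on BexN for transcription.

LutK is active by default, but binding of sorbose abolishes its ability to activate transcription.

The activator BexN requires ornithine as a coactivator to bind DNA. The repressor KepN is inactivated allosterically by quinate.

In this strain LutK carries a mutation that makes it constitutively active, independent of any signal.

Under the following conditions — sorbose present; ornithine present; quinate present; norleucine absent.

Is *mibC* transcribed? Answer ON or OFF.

Norleucine is absent, so CilS is inactive.
LutK is constitutively active in this strain.
No repressor is bound and LutK is active, so *purD* is transcribed.
So PurD is produced and active.
Quinate is present, so KepN is inactive.
With no repressor bound, *gorE* is transcribed.
So GorE is produced and active.
No repressor is bound and PurD and GorE are active, so *mibC* is transcribed.

ON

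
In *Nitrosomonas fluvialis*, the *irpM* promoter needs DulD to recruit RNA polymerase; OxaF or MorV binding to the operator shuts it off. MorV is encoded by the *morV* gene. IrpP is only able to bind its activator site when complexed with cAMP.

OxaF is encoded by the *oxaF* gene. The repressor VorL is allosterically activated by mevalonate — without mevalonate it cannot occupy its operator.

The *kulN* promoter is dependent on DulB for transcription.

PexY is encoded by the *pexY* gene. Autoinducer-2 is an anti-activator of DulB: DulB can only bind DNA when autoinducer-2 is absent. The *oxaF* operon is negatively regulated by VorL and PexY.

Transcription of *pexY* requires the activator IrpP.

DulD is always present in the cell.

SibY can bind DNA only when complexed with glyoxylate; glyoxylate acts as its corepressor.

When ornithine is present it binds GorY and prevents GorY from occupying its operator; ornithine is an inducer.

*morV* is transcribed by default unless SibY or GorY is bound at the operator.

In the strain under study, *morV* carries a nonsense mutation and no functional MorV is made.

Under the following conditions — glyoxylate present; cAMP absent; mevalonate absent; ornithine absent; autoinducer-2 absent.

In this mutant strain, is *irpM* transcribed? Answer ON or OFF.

OFF

Mevalonate is absent, so VorL is inactive.
cAMP is absent, so IrpP is inactive.
Required activator IrpP is absent, so *pexY* is not transcribed.
So PexY is not produced.
With no repressor bound, *oxaF* is transcribed.
So OxaF is produced and active.
MorV is non-functional in this strain, so it has no effect.
DulD is produced constitutively and is active.
With repressor OxaF bound, *irpM* is not transcribed.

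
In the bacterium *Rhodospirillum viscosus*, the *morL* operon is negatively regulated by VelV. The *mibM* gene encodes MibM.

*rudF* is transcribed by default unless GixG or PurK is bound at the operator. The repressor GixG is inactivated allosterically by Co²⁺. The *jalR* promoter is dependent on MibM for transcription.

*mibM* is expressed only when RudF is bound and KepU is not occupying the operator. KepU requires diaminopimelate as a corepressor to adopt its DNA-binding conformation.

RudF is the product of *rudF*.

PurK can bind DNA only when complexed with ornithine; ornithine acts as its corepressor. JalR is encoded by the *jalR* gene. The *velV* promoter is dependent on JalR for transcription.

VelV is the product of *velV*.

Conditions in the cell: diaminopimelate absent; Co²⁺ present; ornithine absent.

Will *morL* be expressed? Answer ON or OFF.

Co²⁺ is present, so GixG is inactive.
Ornithine is absent, so PurK is inactive.
With no repressor bound, *rudF* is transcribed.
So RudF is produced and active.
Diaminopimelate is absent, so KepU is inactive.
No repressor is bound and RudF is active, so *mibM* is transcribed.
So MibM is produced and active.
No repressor is bound and MibM is active, so *jalR* is transcribed.
So JalR is produced and active.
No repressor is bound and JalR is active, so *velV* is transcribed.
So VelV is produced and active.
With repressor VelV bound, *morL* is not transcribed.

OFF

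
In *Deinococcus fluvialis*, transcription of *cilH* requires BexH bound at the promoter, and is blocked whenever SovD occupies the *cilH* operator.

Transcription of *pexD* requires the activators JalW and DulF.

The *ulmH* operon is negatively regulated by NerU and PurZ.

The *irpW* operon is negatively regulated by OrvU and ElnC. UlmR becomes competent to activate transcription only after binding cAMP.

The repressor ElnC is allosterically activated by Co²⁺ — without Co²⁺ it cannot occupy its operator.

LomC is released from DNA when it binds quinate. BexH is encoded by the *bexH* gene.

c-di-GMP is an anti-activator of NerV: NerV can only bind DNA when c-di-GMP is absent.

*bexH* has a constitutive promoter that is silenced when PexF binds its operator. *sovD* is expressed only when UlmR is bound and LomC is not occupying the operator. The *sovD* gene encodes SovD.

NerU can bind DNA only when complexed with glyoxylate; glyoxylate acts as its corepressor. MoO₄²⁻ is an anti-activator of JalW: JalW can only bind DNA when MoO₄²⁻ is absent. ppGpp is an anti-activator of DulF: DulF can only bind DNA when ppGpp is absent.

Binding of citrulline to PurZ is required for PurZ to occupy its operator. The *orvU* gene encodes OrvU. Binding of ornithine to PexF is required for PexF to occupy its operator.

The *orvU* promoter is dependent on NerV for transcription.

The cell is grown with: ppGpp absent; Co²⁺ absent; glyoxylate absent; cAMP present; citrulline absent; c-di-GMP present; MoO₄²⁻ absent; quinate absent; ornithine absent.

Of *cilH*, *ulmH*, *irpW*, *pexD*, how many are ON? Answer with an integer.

4

Ornithine is absent, so PexF is inactive.
With no repressor bound, *bexH* is transcribed.
So BexH is produced and active.
cAMP is present, so UlmR is active.
Quinate is absent, so LomC is active.
With repressor LomC bound, *sovD* is not transcribed.
So SovD is not produced.
No repressor is bound and BexH is active, so *cilH* is transcribed.
→ *cilH* is ON.
Glyoxylate is absent, so NerU is inactive.
Citrulline is absent, so PurZ is inactive.
With no repressor bound, *ulmH* is transcribed.
→ *ulmH* is ON.
c-di-GMP is present, so NerV is inactive.
Required activator NerV is absent, so *orvU* is not transcribed.
So OrvU is not produced.
Co²⁺ is absent, so ElnC is inactive.
With no repressor bound, *irpW* is transcribed.
→ *irpW* is ON.
MoO₄²⁻ is absent, so JalW is active.
ppGpp is absent, so DulF is active.
No repressor is bound and JalW and DulF are active, so *pexD* is transcribed.
→ *pexD* is ON.
4 of the 4 genes are transcribed.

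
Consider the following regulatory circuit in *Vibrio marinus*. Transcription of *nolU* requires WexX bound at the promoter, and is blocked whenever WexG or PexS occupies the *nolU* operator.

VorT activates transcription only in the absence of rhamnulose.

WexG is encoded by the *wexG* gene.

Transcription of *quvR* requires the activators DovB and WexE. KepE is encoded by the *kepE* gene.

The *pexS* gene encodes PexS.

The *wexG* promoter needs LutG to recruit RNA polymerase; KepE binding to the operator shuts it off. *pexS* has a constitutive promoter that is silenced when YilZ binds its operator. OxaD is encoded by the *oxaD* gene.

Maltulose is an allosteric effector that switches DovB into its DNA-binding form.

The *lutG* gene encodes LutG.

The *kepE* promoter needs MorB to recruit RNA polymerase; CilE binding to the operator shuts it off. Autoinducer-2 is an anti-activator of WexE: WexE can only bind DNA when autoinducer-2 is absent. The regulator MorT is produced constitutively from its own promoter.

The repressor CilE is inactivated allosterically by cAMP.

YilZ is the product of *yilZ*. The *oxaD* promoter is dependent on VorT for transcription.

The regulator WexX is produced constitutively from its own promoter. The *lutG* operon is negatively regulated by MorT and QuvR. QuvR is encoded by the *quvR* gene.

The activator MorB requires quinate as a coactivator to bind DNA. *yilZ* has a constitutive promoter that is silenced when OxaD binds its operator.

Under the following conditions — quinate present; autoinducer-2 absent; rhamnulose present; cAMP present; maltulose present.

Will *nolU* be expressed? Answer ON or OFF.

ON

MorT is produced constitutively and is active.
Maltulose is present, so DovB is active.
Autoinducer-2 is absent, so WexE is active.
No repressor is bound and DovB and WexE are active, so *quvR* is transcribed.
So QuvR is produced and active.
With repressor MorT bound, *lutG* is not transcribed.
So LutG is not produced.
cAMP is present, so CilE is inactive.
Quinate is present, so MorB is active.
No repressor is bound and MorB is active, so *kepE* is transcribed.
So KepE is produced and active.
With repressor KepE bound, *wexG* is not transcribed.
So WexG is not produced.
WexX is produced constitutively and is active.
Rhamnulose is present, so VorT is inactive.
Required activator VorT is absent, so *oxaD* is not transcribed.
So OxaD is not produced.
With no repressor bound, *yilZ* is transcribed.
So YilZ is produced and active.
With repressor YilZ bound, *pexS* is not transcribed.
So PexS is not produced.
No repressor is bound and WexX is active, so *nolU* is transcribed.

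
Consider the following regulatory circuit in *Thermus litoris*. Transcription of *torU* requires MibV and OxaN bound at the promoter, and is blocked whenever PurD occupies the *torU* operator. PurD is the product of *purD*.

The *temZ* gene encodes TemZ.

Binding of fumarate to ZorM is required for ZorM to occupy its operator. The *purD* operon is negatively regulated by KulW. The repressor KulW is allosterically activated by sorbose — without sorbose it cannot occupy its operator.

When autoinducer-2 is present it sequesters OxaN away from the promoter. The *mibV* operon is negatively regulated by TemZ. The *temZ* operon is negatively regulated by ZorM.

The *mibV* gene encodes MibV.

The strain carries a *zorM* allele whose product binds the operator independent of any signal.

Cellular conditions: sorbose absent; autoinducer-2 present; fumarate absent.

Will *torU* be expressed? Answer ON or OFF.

OFF

Sorbose is absent, so KulW is inactive.
With no repressor bound, *purD* is transcribed.
So PurD is produced and active.
ZorM is constitutively active in this strain.
With repressor ZorM bound, *temZ* is not transcribed.
So TemZ is not produced.
With no repressor bound, *mibV* is transcribed.
So MibV is produced and active.
Autoinducer-2 is present, so OxaN is inactive.
With repressor PurD bound, *torU* is not transcribed.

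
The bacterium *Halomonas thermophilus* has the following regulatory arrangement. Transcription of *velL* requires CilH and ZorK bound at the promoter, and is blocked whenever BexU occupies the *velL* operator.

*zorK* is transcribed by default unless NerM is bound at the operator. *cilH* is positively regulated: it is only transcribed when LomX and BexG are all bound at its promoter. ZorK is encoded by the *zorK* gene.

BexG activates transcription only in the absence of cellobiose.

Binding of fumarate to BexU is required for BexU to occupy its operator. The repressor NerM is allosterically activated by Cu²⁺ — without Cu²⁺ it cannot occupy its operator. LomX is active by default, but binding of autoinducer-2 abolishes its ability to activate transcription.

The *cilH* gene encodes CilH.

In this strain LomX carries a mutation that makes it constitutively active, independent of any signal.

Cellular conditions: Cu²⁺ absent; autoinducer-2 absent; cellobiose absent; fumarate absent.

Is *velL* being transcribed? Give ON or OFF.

ON

LomX is constitutively active in this strain.
Cellobiose is absent, so BexG is active.
No repressor is bound and LomX and BexG are active, so *cilH* is transcribed.
So CilH is produced and active.
Cu²⁺ is absent, so NerM is inactive.
With no repressor bound, *zorK* is transcribed.
So ZorK is produced and active.
Fumarate is absent, so BexU is inactive.
No repressor is bound and CilH and ZorK are active, so *velL* is transcribed.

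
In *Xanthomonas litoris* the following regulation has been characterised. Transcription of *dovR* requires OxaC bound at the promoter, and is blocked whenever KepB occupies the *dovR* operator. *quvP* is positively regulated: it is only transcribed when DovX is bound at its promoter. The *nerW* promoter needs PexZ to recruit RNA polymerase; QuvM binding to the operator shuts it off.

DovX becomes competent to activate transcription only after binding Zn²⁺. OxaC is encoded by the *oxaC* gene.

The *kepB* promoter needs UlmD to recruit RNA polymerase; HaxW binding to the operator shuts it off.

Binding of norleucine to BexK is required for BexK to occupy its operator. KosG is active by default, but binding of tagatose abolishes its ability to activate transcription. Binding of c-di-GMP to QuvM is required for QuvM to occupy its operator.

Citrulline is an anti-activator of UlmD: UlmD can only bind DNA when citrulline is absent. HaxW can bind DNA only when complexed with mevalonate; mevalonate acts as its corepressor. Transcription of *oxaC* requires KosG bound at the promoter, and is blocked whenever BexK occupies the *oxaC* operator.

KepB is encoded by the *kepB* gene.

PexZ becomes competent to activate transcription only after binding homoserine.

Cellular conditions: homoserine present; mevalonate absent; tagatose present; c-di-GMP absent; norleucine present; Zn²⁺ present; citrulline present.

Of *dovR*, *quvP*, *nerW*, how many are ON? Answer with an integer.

2

Tagatose is present, so KosG is inactive.
Norleucine is present, so BexK is active.
With repressor BexK bound, *oxaC* is not transcribed.
So OxaC is not produced.
Citrulline is present, so UlmD is inactive.
Mevalonate is absent, so HaxW is inactive.
Required activator UlmD is absent, so *kepB* is not transcribed.
So KepB is not produced.
Required activator OxaC is absent, so *dovR* is not transcribed.
→ *dovR* is OFF.
Zn²⁺ is present, so DovX is active.
No repressor is bound and DovX is active, so *quvP* is transcribed.
→ *quvP* is ON.
c-di-GMP is absent, so QuvM is inactive.
Homoserine is present, so PexZ is active.
No repressor is bound and PexZ is active, so *nerW* is transcribed.
→ *nerW* is ON.
2 of the 3 genes are transcribed.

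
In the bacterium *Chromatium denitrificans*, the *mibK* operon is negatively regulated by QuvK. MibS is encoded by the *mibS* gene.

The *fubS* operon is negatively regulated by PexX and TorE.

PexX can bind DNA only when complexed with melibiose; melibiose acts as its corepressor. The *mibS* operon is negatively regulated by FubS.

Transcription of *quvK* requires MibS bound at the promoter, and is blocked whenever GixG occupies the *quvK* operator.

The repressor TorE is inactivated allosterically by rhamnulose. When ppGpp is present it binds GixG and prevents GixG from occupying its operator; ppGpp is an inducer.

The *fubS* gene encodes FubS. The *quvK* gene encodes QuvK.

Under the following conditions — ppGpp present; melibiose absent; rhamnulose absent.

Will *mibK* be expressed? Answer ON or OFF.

Melibiose is absent, so PexX is inactive.
Rhamnulose is absent, so TorE is active.
With repressor TorE bound, *fubS* is not transcribed.
So FubS is not produced.
With no repressor bound, *mibS* is transcribed.
So MibS is produced and active.
ppGpp is present, so GixG is inactive.
No repressor is bound and MibS is active, so *quvK* is transcribed.
So QuvK is produced and active.
With repressor QuvK bound, *mibK* is not transcribed.

OFF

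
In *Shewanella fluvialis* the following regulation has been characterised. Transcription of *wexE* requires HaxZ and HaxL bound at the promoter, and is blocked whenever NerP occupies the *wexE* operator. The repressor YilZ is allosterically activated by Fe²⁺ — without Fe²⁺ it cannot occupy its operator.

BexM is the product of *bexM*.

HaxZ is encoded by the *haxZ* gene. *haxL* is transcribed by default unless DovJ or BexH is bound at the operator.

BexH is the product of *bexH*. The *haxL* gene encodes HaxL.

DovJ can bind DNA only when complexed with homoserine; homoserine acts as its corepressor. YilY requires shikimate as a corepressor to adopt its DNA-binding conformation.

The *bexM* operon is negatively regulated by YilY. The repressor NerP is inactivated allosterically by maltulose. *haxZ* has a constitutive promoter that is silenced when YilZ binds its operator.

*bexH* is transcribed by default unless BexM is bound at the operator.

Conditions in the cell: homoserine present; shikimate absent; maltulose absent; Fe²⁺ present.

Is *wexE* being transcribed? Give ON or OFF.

Maltulose is absent, so NerP is active.
Fe²⁺ is present, so YilZ is active.
With repressor YilZ bound, *haxZ* is not transcribed.
So HaxZ is not produced.
Homoserine is present, so DovJ is active.
Shikimate is absent, so YilY is inactive.
With no repressor bound, *bexM* is transcribed.
So BexM is produced and active.
With repressor BexM bound, *bexH* is not transcribed.
So BexH is not produced.
With repressor DovJ bound, *haxL* is not transcribed.
So HaxL is not produced.
With repressor NerP bound, *wexE* is not transcribed.

OFF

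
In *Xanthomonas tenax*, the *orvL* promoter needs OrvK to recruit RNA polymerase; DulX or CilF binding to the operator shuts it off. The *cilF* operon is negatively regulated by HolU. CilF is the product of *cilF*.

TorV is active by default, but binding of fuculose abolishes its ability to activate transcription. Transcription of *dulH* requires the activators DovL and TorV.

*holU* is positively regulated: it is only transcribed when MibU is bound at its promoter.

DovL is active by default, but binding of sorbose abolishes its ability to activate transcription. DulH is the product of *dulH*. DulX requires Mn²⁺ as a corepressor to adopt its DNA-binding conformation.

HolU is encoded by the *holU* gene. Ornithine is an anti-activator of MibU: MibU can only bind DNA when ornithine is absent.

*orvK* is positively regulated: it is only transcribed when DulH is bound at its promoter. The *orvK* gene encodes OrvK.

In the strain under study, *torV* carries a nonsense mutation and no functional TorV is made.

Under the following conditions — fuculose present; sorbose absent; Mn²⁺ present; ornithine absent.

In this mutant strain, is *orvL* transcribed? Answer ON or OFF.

Mn²⁺ is present, so DulX is active.
Sorbose is absent, so DovL is active.
TorV is non-functional in this strain, so it has no effect.
Required activator TorV is absent, so *dulH* is not transcribed.
So DulH is not produced.
Required activator DulH is absent, so *orvK* is not transcribed.
So OrvK is not produced.
Ornithine is absent, so MibU is active.
No repressor is bound and MibU is active, so *holU* is transcribed.
So HolU is produced and active.
With repressor HolU bound, *cilF* is not transcribed.
So CilF is not produced.
With repressor DulX bound, *orvL* is not transcribed.

OFF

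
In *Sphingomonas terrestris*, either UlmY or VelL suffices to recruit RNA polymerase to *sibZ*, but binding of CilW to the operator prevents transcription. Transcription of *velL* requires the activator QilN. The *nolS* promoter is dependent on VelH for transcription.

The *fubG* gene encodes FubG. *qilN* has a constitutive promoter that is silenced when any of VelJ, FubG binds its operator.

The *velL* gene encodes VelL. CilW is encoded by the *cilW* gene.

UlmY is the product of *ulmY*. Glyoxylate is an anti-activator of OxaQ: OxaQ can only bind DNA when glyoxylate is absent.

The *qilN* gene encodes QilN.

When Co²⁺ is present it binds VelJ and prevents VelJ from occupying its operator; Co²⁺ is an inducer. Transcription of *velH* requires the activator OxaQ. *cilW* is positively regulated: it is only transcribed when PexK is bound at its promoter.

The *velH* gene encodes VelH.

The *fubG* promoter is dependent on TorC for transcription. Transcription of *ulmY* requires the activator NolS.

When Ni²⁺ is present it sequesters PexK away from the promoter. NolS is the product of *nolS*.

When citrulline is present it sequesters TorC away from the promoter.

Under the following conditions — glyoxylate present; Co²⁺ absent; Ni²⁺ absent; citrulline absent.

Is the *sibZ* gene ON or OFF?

Glyoxylate is present, so OxaQ is inactive.
Required activator OxaQ is absent, so *velH* is not transcribed.
So VelH is not produced.
Required activator VelH is absent, so *nolS* is not transcribed.
So NolS is not produced.
Required activator NolS is absent, so *ulmY* is not transcribed.
So UlmY is not produced.
Co²⁺ is absent, so VelJ is active.
Citrulline is absent, so TorC is active.
No repressor is bound and TorC is active, so *fubG* is transcribed.
So FubG is produced and active.
With repressor VelJ bound, *qilN* is not transcribed.
So QilN is not produced.
Required activator QilN is absent, so *velL* is not transcribed.
So VelL is not produced.
Ni²⁺ is absent, so PexK is active.
No repressor is bound and PexK is active, so *cilW* is transcribed.
So CilW is produced and active.
With repressor CilW bound, *sibZ* is not transcribed.

OFF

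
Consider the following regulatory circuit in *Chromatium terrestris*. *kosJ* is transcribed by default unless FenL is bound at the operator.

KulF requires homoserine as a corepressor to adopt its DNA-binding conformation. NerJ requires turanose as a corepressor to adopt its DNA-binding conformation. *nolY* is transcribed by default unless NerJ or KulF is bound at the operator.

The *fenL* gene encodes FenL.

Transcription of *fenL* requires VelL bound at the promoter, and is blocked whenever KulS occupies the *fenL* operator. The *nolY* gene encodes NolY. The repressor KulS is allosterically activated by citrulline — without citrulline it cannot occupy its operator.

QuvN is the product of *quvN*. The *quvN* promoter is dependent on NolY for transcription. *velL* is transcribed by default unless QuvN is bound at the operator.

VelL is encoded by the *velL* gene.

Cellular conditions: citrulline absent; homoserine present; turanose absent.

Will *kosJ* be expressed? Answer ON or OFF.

OFF

Turanose is absent, so NerJ is inactive.
Homoserine is present, so KulF is active.
With repressor KulF bound, *nolY* is not transcribed.
So NolY is not produced.
Required activator NolY is absent, so *quvN* is not transcribed.
So QuvN is not produced.
With no repressor bound, *velL* is transcribed.
So VelL is produced and active.
Citrulline is absent, so KulS is inactive.
No repressor is bound and VelL is active, so *fenL* is transcribed.
So FenL is produced and active.
With repressor FenL bound, *kosJ* is not transcribed.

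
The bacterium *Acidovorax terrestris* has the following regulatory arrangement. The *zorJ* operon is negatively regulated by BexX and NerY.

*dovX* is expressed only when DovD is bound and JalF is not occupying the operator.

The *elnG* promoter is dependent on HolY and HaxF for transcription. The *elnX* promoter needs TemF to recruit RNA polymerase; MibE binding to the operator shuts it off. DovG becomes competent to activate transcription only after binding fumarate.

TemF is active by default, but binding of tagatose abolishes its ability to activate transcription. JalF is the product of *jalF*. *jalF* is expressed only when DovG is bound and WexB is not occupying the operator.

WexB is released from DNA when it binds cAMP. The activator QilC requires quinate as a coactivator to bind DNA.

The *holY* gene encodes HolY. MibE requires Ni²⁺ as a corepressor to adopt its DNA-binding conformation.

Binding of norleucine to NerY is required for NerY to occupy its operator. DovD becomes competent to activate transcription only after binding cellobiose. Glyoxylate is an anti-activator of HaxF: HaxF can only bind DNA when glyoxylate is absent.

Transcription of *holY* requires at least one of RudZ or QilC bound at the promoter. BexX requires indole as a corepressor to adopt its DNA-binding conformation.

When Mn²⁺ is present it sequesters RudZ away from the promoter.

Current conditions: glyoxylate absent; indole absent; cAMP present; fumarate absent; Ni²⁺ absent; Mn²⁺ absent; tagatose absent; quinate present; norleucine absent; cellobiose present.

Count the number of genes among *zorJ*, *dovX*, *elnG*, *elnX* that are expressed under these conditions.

4

Indole is absent, so BexX is inactive.
Norleucine is absent, so NerY is inactive.
With no repressor bound, *zorJ* is transcribed.
→ *zorJ* is ON.
Fumarate is absent, so DovG is inactive.
cAMP is present, so WexB is inactive.
Required activator DovG is absent, so *jalF* is not transcribed.
So JalF is not produced.
Cellobiose is present, so DovD is active.
No repressor is bound and DovD is active, so *dovX* is transcribed.
→ *dovX* is ON.
Mn²⁺ is absent, so RudZ is active.
Quinate is present, so QilC is active.
Activator RudZ is present, so *holY* is transcribed.
So HolY is produced and active.
Glyoxylate is absent, so HaxF is active.
No repressor is bound and HolY and HaxF are active, so *elnG* is transcribed.
→ *elnG* is ON.
Ni²⁺ is absent, so MibE is inactive.
Tagatose is absent, so TemF is active.
No repressor is bound and TemF is active, so *elnX* is transcribed.
→ *elnX* is ON.
4 of the 4 genes are transcribed.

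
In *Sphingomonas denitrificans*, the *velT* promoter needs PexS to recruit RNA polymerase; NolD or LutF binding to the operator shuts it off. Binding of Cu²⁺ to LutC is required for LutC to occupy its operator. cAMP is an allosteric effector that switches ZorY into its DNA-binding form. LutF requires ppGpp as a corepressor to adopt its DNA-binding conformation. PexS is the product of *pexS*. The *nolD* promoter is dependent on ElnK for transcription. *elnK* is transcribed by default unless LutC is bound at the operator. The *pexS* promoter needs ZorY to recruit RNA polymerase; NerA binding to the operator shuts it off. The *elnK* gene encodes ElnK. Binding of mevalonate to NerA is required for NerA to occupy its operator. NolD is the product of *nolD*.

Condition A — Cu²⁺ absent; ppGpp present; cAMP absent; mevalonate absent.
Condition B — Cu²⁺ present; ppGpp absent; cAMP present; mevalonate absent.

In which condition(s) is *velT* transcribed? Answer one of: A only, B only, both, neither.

Condition A:
Cu²⁺ is absent, so LutC is inactive.
With no repressor bound, *elnK* is transcribed.
So ElnK is produced and active.
No repressor is bound and ElnK is active, so *nolD* is transcribed.
So NolD is produced and active.
ppGpp is present, so LutF is active.
cAMP is absent, so ZorY is inactive.
Mevalonate is absent, so NerA is inactive.
Required activator ZorY is absent, so *pexS* is not transcribed.
So PexS is not produced.
With repressor NolD bound, *velT* is not transcribed.
→ *velT* is OFF in A.
Condition B:
Cu²⁺ is present, so LutC is active.
With repressor LutC bound, *elnK* is not transcribed.
So ElnK is not produced.
Required activator ElnK is absent, so *nolD* is not transcribed.
So NolD is not produced.
ppGpp is absent, so LutF is inactive.
cAMP is present, so ZorY is active.
Mevalonate is absent, so NerA is inactive.
No repressor is bound and ZorY is active, so *pexS* is transcribed.
So PexS is produced and active.
No repressor is bound and PexS is active, so *velT* is transcribed.
→ *velT* is ON in B.

B only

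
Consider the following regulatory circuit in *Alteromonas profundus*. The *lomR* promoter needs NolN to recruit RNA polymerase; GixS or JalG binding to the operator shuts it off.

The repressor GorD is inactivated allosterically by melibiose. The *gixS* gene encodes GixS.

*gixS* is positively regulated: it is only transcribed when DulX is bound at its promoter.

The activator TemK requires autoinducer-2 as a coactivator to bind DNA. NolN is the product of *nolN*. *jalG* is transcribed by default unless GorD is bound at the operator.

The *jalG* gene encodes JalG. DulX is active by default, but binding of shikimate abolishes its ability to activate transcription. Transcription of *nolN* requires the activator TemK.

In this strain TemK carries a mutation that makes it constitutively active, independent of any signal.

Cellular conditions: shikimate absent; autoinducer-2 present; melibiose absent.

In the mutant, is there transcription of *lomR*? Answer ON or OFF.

TemK is constitutively active in this strain.
No repressor is bound and TemK is active, so *nolN* is transcribed.
So NolN is produced and active.
Shikimate is absent, so DulX is active.
No repressor is bound and DulX is active, so *gixS* is transcribed.
So GixS is produced and active.
Melibiose is absent, so GorD is active.
With repressor GorD bound, *jalG* is not transcribed.
So JalG is not produced.
With repressor GixS bound, *lomR* is not transcribed.

OFF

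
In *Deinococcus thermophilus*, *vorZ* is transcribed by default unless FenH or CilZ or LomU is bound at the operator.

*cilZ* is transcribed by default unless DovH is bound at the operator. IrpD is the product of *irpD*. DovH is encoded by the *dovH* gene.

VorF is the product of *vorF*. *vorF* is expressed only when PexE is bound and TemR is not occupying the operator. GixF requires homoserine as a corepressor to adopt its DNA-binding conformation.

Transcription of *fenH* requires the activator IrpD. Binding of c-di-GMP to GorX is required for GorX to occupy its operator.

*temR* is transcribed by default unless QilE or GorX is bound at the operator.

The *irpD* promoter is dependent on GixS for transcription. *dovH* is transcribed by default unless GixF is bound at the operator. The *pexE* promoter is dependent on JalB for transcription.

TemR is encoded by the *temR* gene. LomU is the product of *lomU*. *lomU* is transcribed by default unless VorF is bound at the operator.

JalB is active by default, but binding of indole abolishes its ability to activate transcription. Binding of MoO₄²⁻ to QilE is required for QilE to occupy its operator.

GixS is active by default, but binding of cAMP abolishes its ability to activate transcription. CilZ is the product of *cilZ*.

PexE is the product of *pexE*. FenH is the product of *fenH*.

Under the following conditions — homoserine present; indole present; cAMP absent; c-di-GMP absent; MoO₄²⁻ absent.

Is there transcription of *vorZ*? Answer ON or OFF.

cAMP is absent, so GixS is active.
No repressor is bound and GixS is active, so *irpD* is transcribed.
So IrpD is produced and active.
No repressor is bound and IrpD is active, so *fenH* is transcribed.
So FenH is produced and active.
Homoserine is present, so GixF is active.
With repressor GixF bound, *dovH* is not transcribed.
So DovH is not produced.
With no repressor bound, *cilZ* is transcribed.
So CilZ is produced and active.
MoO₄²⁻ is absent, so QilE is inactive.
c-di-GMP is absent, so GorX is inactive.
With no repressor bound, *temR* is transcribed.
So TemR is produced and active.
Indole is present, so JalB is inactive.
Required activator JalB is absent, so *pexE* is not transcribed.
So PexE is not produced.
With repressor TemR bound, *vorF* is not transcribed.
So VorF is not produced.
With no repressor bound, *lomU* is transcribed.
So LomU is produced and active.
With repressor FenH bound, *vorZ* is not transcribed.

OFF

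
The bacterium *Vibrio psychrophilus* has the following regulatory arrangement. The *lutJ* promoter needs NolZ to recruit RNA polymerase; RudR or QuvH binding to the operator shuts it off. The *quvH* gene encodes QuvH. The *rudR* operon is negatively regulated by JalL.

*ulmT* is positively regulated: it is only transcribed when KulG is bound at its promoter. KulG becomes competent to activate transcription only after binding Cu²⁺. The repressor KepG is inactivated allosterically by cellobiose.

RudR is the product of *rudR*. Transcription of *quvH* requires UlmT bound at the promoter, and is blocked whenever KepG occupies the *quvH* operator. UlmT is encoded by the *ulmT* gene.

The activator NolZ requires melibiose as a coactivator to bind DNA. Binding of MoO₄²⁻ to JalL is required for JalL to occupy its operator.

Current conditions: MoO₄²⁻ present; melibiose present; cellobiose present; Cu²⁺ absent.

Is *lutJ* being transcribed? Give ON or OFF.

ON

MoO₄²⁻ is present, so JalL is active.
With repressor JalL bound, *rudR* is not transcribed.
So RudR is not produced.
Cu²⁺ is absent, so KulG is inactive.
Required activator KulG is absent, so *ulmT* is not transcribed.
So UlmT is not produced.
Cellobiose is present, so KepG is inactive.
Required activator UlmT is absent, so *quvH* is not transcribed.
So QuvH is not produced.
Melibiose is present, so NolZ is active.
No repressor is bound and NolZ is active, so *lutJ* is transcribed.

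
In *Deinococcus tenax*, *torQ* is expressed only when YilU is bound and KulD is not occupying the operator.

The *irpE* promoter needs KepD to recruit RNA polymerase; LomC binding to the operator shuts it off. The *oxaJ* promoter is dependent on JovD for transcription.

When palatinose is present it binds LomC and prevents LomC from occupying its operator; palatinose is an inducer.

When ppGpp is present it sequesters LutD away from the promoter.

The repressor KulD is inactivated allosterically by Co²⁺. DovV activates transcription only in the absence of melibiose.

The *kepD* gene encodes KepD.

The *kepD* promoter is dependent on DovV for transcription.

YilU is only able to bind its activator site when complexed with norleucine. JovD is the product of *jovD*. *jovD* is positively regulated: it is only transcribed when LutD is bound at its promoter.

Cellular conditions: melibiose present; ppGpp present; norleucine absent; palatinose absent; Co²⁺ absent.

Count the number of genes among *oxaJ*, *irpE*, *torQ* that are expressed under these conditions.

0

ppGpp is present, so LutD is inactive.
Required activator LutD is absent, so *jovD* is not transcribed.
So JovD is not produced.
Required activator JovD is absent, so *oxaJ* is not transcribed.
→ *oxaJ* is OFF.
Palatinose is absent, so LomC is active.
Melibiose is present, so DovV is inactive.
Required activator DovV is absent, so *kepD* is not transcribed.
So KepD is not produced.
With repressor LomC bound, *irpE* is not transcribed.
→ *irpE* is OFF.
Co²⁺ is absent, so KulD is active.
Norleucine is absent, so YilU is inactive.
With repressor KulD bound, *torQ* is not transcribed.
→ *torQ* is OFF.
0 of the 3 genes are transcribed.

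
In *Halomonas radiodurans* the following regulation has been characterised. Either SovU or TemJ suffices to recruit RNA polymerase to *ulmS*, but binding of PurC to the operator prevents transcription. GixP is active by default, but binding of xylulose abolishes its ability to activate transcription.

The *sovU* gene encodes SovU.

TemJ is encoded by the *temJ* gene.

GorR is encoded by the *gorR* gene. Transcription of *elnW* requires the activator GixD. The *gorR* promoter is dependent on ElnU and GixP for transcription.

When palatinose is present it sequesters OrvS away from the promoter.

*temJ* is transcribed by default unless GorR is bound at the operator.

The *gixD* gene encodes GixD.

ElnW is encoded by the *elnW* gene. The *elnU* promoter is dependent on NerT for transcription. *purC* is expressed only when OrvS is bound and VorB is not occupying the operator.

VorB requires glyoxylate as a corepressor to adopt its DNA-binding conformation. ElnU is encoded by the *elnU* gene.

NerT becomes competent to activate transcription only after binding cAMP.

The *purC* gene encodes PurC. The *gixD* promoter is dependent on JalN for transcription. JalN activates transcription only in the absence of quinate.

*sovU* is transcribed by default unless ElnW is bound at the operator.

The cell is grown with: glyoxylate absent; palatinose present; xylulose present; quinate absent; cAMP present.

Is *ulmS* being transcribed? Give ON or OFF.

ON

Quinate is absent, so JalN is active.
No repressor is bound and JalN is active, so *gixD* is transcribed.
So GixD is produced and active.
No repressor is bound and GixD is active, so *elnW* is transcribed.
So ElnW is produced and active.
With repressor ElnW bound, *sovU* is not transcribed.
So SovU is not produced.
Glyoxylate is absent, so VorB is inactive.
Palatinose is present, so OrvS is inactive.
Required activator OrvS is absent, so *purC* is not transcribed.
So PurC is not produced.
cAMP is present, so NerT is active.
No repressor is bound and NerT is active, so *elnU* is transcribed.
So ElnU is produced and active.
Xylulose is present, so GixP is inactive.
Required activator GixP is absent, so *gorR* is not transcribed.
So GorR is not produced.
With no repressor bound, *temJ* is transcribed.
So TemJ is produced and active.
Activator TemJ is present, so *ulmS* is transcribed.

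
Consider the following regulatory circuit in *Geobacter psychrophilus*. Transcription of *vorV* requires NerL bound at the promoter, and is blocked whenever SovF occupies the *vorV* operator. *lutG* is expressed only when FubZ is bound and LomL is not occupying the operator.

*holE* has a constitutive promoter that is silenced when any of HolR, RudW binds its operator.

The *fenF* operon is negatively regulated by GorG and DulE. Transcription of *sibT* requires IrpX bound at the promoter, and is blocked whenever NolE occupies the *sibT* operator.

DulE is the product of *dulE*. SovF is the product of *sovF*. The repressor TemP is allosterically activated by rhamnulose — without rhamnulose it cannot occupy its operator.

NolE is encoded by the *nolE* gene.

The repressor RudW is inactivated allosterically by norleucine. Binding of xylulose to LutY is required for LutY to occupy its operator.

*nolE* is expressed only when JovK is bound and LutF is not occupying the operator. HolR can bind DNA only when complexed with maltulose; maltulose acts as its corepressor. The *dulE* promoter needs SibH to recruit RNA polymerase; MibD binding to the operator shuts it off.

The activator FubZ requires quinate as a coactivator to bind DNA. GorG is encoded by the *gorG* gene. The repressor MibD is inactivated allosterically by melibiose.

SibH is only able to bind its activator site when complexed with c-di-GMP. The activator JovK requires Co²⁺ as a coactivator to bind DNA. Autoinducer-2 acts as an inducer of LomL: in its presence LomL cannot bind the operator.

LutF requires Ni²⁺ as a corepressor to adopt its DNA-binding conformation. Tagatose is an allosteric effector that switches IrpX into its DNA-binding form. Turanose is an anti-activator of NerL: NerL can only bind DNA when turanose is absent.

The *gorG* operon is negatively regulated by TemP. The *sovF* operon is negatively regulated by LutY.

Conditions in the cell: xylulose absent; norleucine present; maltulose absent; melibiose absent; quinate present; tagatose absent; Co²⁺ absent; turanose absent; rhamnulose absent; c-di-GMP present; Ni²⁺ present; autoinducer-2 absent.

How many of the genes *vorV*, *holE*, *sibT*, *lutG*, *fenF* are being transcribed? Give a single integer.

Turanose is absent, so NerL is active.
Xylulose is absent, so LutY is inactive.
With no repressor bound, *sovF* is transcribed.
So SovF is produced and active.
With repressor SovF bound, *vorV* is not transcribed.
→ *vorV* is OFF.
Maltulose is absent, so HolR is inactive.
Norleucine is present, so RudW is inactive.
With no repressor bound, *holE* is transcribed.
→ *holE* is ON.
Ni²⁺ is present, so LutF is active.
Co²⁺ is absent, so JovK is inactive.
With repressor LutF bound, *nolE* is not transcribed.
So NolE is not produced.
Tagatose is absent, so IrpX is inactive.
Required activator IrpX is absent, so *sibT* is not transcribed.
→ *sibT* is OFF.
Autoinducer-2 is absent, so LomL is active.
Quinate is present, so FubZ is active.
With repressor LomL bound, *lutG* is not transcribed.
→ *lutG* is OFF.
Rhamnulose is absent, so TemP is inactive.
With no repressor bound, *gorG* is transcribed.
So GorG is produced and active.
Melibiose is absent, so MibD is active.
c-di-GMP is present, so SibH is active.
With repressor MibD bound, *dulE* is not transcribed.
So DulE is not produced.
With repressor GorG bound, *fenF* is not transcribed.
→ *fenF* is OFF.
1 of the 5 genes is transcribed.

1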